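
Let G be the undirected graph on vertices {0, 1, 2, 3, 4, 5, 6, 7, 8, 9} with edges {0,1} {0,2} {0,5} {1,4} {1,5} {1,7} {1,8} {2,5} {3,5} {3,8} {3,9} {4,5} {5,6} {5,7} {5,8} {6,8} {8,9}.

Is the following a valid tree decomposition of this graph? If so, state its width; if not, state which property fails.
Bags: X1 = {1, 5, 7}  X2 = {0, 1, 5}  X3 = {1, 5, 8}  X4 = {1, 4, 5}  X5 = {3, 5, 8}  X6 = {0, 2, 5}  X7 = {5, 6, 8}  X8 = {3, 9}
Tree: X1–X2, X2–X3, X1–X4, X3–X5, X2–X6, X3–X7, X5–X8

A tree decomposition must satisfy three properties: every vertex lies in some bag; for every edge, both endpoints lie together in some bag; and for every vertex, the bags containing it form a connected subtree. Here edge (8,9) lies in no bag, so the decomposition is invalid.

No — edge (8,9) lies in no bag.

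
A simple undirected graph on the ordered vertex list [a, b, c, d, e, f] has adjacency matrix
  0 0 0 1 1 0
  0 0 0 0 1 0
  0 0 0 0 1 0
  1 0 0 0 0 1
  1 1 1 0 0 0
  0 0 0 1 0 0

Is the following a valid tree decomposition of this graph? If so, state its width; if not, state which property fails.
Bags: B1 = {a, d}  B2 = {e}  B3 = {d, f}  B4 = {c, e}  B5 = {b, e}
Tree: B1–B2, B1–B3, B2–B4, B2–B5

A tree decomposition must satisfy three properties: every vertex lies in some bag; for every edge, both endpoints lie together in some bag; and for every vertex, the bags containing it form a connected subtree. Here edge (a,e) lies in no bag, so the decomposition is invalid.

No — edge (a,e) lies in no bag.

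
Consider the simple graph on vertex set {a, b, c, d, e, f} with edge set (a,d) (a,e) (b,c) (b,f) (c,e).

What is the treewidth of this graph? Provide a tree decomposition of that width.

Every bag has size at most 2, so the width is 2 − 1 = 1 and tw(G) ≤ 1. Since G has at least one edge (e.g. d–a), it is not an edgeless graph, so tw(G) ≥ 1. Hence tw(G) = 1 exactly.

Treewidth 1.
One such decomposition:
Bags: B1 = {a, d}  B2 = {a, e}  B3 = {c, e}  B4 = {b, c}  B5 = {b, f}
Tree: B1–B2, B2–B3, B3–B4, B4–B5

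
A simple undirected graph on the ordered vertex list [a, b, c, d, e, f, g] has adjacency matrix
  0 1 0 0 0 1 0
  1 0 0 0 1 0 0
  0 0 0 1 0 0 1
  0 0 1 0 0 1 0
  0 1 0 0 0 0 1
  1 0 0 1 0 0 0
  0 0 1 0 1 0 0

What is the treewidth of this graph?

A width-2 tree decomposition is:
Bags: B1 = {c, d, g}  B2 = {d, f, g}  B3 = {a, f, g}  B4 = {a, b, g}  B5 = {b, e, g}
Tree: B1–B2, B2–B3, B3–B4, B4–B5
Every bag has size at most 3, so the width is 3 − 1 = 2 and tw(G) ≤ 2. For the lower bound, G contains the cycle g–c–d–f–a–b–e–g, so G is not a forest; only forests have treewidth ≤ 1, hence tw(G) ≥ 2. The upper and lower bounds meet at 2, so that is the treewidth.

2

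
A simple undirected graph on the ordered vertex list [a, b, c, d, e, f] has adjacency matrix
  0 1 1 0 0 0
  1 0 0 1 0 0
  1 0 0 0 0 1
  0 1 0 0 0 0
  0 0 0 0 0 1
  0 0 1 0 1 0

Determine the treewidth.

A width-1 tree decomposition is:
Bags: B1 = {e, f}  B2 = {c, f}  B3 = {a, c}  B4 = {a, b}  B5 = {b, d}
Tree: B1–B2, B2–B3, B3–B4, B4–B5
Each bag holds 2 vertices, so the decomposition has width 1, which upper-bounds the treewidth. G has an edge, so its treewidth is at least 1. Combining the bounds, tw(G) = 1.

1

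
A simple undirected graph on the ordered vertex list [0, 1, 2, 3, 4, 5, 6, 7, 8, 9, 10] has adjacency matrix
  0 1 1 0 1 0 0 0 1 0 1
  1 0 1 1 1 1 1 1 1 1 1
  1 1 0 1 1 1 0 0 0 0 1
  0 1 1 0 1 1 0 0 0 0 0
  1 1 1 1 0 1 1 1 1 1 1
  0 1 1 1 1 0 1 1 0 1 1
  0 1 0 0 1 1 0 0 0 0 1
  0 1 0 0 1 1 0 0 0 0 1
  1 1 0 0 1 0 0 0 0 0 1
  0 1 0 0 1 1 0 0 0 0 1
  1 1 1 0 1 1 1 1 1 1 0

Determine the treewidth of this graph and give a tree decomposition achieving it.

Each bag holds 5 vertices, so the decomposition has width 4, which upper-bounds the treewidth. On the other hand G contains the 5-clique {0, 1, 4, 8, 10}. A clique must lie in a single bag of any decomposition, so no decomposition can have width below 4. The upper and lower bounds meet at 4, so that is the treewidth.

Treewidth 4.
One optimal decomposition is:
Bags: B1 = {1, 2, 4, 5, 10}  B2 = {0, 1, 2, 4, 10}  B3 = {1, 4, 5, 7, 10}  B4 = {1, 4, 5, 6, 10}  B5 = {1, 4, 5, 9, 10}  B6 = {1, 2, 3, 4, 5}  B7 = {0, 1, 4, 8, 10}
Tree: B1–B2, B1–B3, B3–B4, B3–B5, B1–B6, B2–B7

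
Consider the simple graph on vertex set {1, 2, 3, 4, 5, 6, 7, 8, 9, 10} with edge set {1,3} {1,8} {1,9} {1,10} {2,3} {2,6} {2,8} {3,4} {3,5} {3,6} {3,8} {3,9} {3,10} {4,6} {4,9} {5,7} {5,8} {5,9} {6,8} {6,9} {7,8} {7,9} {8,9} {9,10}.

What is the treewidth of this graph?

3

A width-3 tree decomposition is:
Bags: B1 = {3, 5, 8, 9}  B2 = {3, 6, 8, 9}  B3 = {1, 3, 8, 9}  B4 = {5, 7, 8, 9}  B5 = {3, 4, 6, 9}  B6 = {1, 3, 9, 10}  B7 = {2, 3, 6, 8}
Tree: B1–B2, B1–B3, B1–B4, B2–B5, B3–B6, B2–B7
The largest bag has 4 vertices, giving width 3; this decomposition certifies tw(G) ≤ 3. For the lower bound, the 4 vertices {1, 3, 8, 9} are pairwise adjacent, and any tree decomposition puts a clique entirely inside one bag — forcing width ≥ 3. Combining the bounds, tw(G) = 3.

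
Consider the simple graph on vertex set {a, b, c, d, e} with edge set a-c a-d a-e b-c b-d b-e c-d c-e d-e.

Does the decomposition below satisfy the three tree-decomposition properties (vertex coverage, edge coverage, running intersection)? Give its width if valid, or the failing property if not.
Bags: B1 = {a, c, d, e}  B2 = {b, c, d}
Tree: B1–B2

No — edge (e,b) lies in no bag.

A tree decomposition must satisfy three properties: every vertex lies in some bag; for every edge, both endpoints lie together in some bag; and for every vertex, the bags containing it form a connected subtree. Here edge (e,b) lies in no bag, so the decomposition is invalid.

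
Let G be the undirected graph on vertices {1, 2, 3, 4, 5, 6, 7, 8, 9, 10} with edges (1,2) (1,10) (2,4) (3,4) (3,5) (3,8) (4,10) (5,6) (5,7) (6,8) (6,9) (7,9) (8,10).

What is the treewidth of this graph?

2

A width-2 tree decomposition is:
Bags: B1 = {1, 2, 10}  B2 = {2, 4, 10}  B3 = {4, 8, 10}  B4 = {3, 4, 8}  B5 = {3, 6, 8}  B6 = {3, 5, 6}  B7 = {5, 6, 9}  B8 = {5, 7, 9}
Tree: B1–B2, B2–B3, B3–B4, B4–B5, B5–B6, B6–B7, B7–B8
The largest bag has 3 vertices, giving width 2; this decomposition certifies tw(G) ≤ 2. Since 1–2–4–10–1 is a cycle in G, G is not acyclic. Forests are exactly the graphs of treewidth ≤ 1, so tw(G) ≥ 2. Therefore the treewidth is 2.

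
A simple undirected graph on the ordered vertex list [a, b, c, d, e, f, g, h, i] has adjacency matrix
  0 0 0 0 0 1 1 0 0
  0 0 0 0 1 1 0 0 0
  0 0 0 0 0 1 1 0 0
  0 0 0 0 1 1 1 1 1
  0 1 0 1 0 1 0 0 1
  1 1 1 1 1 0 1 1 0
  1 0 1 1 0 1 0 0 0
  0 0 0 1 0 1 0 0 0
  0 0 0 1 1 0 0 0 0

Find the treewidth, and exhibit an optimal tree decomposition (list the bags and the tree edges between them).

The largest bag has 3 vertices, giving width 2; this decomposition certifies tw(G) ≤ 2. For the lower bound, the 3 vertices {d, f, g} are pairwise adjacent, and any tree decomposition puts a clique entirely inside one bag — forcing width ≥ 2. Combining the bounds, tw(G) = 2.

Treewidth 2.
One optimal decomposition is:
Bags: B1 = {d, f, g}  B2 = {d, e, f}  B3 = {d, e, i}  B4 = {a, f, g}  B5 = {b, e, f}  B6 = {c, f, g}  B7 = {d, f, h}
Tree: B1–B2, B2–B3, B1–B4, B2–B5, B4–B6, B2–B7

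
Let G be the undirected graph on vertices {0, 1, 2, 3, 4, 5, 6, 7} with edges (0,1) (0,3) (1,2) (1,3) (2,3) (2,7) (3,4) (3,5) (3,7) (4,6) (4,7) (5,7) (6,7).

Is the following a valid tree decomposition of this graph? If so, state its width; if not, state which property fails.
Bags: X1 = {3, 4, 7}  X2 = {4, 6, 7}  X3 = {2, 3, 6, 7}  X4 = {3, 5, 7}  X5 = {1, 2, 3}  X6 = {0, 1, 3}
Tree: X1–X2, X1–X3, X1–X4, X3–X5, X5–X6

A tree decomposition must satisfy three properties: every vertex lies in some bag; for every edge, both endpoints lie together in some bag; and for every vertex, the bags containing it form a connected subtree. Here bags containing vertex 6 are not connected in the tree, so the decomposition is invalid.

No — bags containing vertex 6 are not connected in the tree.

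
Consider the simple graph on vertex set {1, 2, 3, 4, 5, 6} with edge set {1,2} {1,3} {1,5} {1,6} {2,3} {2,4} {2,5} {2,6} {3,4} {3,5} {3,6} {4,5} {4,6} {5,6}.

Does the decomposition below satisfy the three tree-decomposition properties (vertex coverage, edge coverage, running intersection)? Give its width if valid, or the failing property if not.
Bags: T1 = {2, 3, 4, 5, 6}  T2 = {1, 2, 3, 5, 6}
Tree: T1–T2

Vertex coverage: the bags together contain {1, 2, 3, 4, 5, 6}, the full vertex set. Edge coverage: each edge of G has both endpoints in at least one bag. Running intersection: for every vertex, the bags containing it form a connected subtree. All three properties hold, so this is a valid tree decomposition of width max|bag| − 1 = 4, and hence tw(G) ≤ 4.

Yes; width 4.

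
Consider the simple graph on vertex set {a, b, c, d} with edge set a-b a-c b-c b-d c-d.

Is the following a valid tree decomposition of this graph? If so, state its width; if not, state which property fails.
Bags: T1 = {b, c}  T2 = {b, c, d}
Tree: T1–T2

No — vertex a appears in no bag.

A tree decomposition must satisfy three properties: every vertex lies in some bag; for every edge, both endpoints lie together in some bag; and for every vertex, the bags containing it form a connected subtree. Here vertex a appears in no bag, so the decomposition is invalid.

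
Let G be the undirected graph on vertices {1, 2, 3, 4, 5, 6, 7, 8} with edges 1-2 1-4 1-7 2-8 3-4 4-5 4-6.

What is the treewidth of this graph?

1

A width-1 tree decomposition is:
Bags: B1 = {2, 8}  B2 = {1, 2}  B3 = {1, 4}  B4 = {4, 6}  B5 = {3, 4}  B6 = {1, 7}  B7 = {4, 5}
Tree: B1–B2, B2–B3, B3–B4, B4–B5, B3–B6, B4–B7
Every bag has size at most 2, so the width is 2 − 1 = 1 and tw(G) ≤ 1. Since G has at least one edge (e.g. 2–8), it is not an edgeless graph, so tw(G) ≥ 1. Therefore the treewidth is 1.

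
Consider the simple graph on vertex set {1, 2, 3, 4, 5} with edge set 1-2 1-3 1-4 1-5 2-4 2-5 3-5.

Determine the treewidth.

2

A width-2 tree decomposition is:
Bags: B1 = {1, 2, 5}  B2 = {1, 2, 4}  B3 = {1, 3, 5}
Tree: B1–B2, B1–B3
The largest bag has 3 vertices, giving width 2; this decomposition certifies tw(G) ≤ 2. For the lower bound, the 3 vertices {1, 2, 4} are pairwise adjacent, and any tree decomposition puts a clique entirely inside one bag — forcing width ≥ 2. Hence tw(G) = 2 exactly.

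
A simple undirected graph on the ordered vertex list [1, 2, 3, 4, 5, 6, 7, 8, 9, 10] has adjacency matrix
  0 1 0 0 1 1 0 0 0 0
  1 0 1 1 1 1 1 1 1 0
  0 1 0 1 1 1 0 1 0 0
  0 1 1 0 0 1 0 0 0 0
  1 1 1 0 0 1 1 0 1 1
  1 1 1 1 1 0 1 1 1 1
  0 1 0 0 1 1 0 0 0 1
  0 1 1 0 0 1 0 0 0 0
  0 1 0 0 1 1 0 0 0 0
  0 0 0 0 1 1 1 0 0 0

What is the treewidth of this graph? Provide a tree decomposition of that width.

Every bag has size at most 4, so the width is 4 − 1 = 3 and tw(G) ≤ 3. Conversely, {2, 3, 6, 8} is a clique of size 4, and the vertices of any clique must share a bag in every tree decomposition; so some bag has ≥ 4 vertices and tw(G) ≥ 3. Combining the bounds, tw(G) = 3.

Treewidth 3.
Bags: B1 = {2, 3, 5, 6}  B2 = {2, 5, 6, 7}  B3 = {2, 3, 6, 8}  B4 = {2, 3, 4, 6}  B5 = {2, 5, 6, 9}  B6 = {5, 6, 7, 10}  B7 = {1, 2, 5, 6}
Tree: B1–B2, B1–B3, B3–B4, B1–B5, B2–B6, B5–B7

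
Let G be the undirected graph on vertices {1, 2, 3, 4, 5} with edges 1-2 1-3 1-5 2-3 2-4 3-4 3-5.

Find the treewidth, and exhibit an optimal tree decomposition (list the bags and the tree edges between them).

Treewidth 2.
One optimal decomposition is:
Bags: B1 = {1, 3, 5}  B2 = {1, 2, 3}  B3 = {2, 3, 4}
Tree: B1–B2, B2–B3

The largest bag has 3 vertices, giving width 2; this decomposition certifies tw(G) ≤ 2. For the lower bound, the 3 vertices {1, 2, 3} are pairwise adjacent, and any tree decomposition puts a clique entirely inside one bag — forcing width ≥ 2. The upper and lower bounds meet at 2, so that is the treewidth.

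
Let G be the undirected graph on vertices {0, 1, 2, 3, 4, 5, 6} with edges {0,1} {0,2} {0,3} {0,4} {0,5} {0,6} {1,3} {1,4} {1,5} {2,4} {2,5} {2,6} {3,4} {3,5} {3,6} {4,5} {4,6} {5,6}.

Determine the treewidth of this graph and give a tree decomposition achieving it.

Each bag holds 5 vertices, so the decomposition has width 4, which upper-bounds the treewidth. Conversely, {0, 2, 4, 5, 6} is a clique of size 5, and the vertices of any clique must share a bag in every tree decomposition; so some bag has ≥ 5 vertices and tw(G) ≥ 4. Therefore the treewidth is 4.

Treewidth 4.
One optimal decomposition is:
Bags: B1 = {0, 2, 4, 5, 6}  B2 = {0, 3, 4, 5, 6}  B3 = {0, 1, 3, 4, 5}
Tree: B1–B2, B2–B3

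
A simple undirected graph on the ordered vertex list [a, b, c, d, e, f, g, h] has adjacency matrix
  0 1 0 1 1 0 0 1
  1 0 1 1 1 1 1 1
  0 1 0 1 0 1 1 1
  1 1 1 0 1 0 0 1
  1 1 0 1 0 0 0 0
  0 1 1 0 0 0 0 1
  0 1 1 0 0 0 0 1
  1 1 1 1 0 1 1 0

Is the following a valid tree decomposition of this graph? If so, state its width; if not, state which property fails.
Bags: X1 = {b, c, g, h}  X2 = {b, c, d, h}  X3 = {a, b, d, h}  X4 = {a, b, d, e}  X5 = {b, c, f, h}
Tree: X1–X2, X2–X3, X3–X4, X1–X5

Yes; width 3.

Checking the three conditions: (i) the bags cover all of {a, b, c, d, e, f, g, h}; (ii) for each edge, some bag contains both endpoints; (iii) the bags containing any fixed vertex form a subtree. All hold, so the decomposition is valid with width 4 − 1 = 3.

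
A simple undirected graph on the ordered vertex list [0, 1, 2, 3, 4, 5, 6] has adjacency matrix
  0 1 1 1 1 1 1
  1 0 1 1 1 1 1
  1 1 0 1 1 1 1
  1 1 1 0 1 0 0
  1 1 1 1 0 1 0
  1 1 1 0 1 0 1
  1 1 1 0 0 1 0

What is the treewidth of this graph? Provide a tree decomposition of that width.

The largest bag has 5 vertices, giving width 4; this decomposition certifies tw(G) ≤ 4. On the other hand G contains the 5-clique {0, 1, 2, 3, 4}. A clique must lie in a single bag of any decomposition, so no decomposition can have width below 4. Combining the bounds, tw(G) = 4.

Treewidth 4.
One such decomposition:
Bags: B1 = {0, 1, 2, 4, 5}  B2 = {0, 1, 2, 5, 6}  B3 = {0, 1, 2, 3, 4}
Tree: B1–B2, B1–B3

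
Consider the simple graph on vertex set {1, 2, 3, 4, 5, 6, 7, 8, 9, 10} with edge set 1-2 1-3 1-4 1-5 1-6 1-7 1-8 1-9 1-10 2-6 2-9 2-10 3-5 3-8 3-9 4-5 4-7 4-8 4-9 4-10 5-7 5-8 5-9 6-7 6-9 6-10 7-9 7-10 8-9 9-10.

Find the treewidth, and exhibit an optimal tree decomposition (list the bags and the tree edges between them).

Every bag has size at most 5, so the width is 5 − 1 = 4 and tw(G) ≤ 4. Conversely, {1, 2, 6, 9, 10} is a clique of size 5, and the vertices of any clique must share a bag in every tree decomposition; so some bag has ≥ 5 vertices and tw(G) ≥ 4. Hence tw(G) = 4 exactly.

Treewidth 4.
One such decomposition:
Bags: B1 = {1, 4, 7, 9, 10}  B2 = {1, 4, 5, 7, 9}  B3 = {1, 4, 5, 8, 9}  B4 = {1, 6, 7, 9, 10}  B5 = {1, 2, 6, 9, 10}  B6 = {1, 3, 5, 8, 9}
Tree: B1–B2, B2–B3, B1–B4, B4–B5, B3–B6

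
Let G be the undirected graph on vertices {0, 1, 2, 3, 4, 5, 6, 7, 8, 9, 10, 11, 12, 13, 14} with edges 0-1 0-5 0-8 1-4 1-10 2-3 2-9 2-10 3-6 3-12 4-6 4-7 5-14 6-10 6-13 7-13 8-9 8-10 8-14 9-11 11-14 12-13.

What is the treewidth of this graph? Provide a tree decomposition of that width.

Each bag holds 4 vertices, so the decomposition has width 3, which upper-bounds the treewidth. For the lower bound: the 4 vertex sets {7,12,13}, {4}, {6}, {1,2,3,10} are disjoint, each induces a connected subgraph, and every pair is joined by at least one edge of G. Contracting each set to a single vertex therefore yields K_{4} as a minor, and since treewidth is minor-monotone, tw(G) ≥ tw(K_{4}) = 3. Therefore the treewidth is 3.

Treewidth 3.
Bags: B1 = {4, 7, 12, 13}  B2 = {4, 6, 12, 13}  B3 = {3, 4, 6, 12}  B4 = {1, 3, 4, 6}  B5 = {1, 3, 6, 10}  B6 = {1, 2, 3, 10}  B7 = {0, 1, 2, 10}  B8 = {0, 2, 8, 10}  B9 = {0, 2, 8, 9}  B10 = {0, 5, 8, 9}  B11 = {5, 8, 9, 14}  B12 = {5, 9, 11, 14}
Tree: B1–B2, B2–B3, B3–B4, B4–B5, B5–B6, B6–B7, B7–B8, B8–B9, B9–B10, B10–B11, B11–B12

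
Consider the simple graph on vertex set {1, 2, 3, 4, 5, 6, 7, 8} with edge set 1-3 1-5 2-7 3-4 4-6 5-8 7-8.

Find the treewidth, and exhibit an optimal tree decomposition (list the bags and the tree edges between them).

Every bag has size at most 2, so the width is 2 − 1 = 1 and tw(G) ≤ 1. Any graph with an edge has treewidth ≥ 1, and G has the edge 6–4. Hence tw(G) = 1 exactly.

Treewidth 1.
One such decomposition:
Bags: B1 = {4, 6}  B2 = {3, 4}  B3 = {1, 3}  B4 = {1, 5}  B5 = {5, 8}  B6 = {7, 8}  B7 = {2, 7}
Tree: B1–B2, B2–B3, B3–B4, B4–B5, B5–B6, B6–B7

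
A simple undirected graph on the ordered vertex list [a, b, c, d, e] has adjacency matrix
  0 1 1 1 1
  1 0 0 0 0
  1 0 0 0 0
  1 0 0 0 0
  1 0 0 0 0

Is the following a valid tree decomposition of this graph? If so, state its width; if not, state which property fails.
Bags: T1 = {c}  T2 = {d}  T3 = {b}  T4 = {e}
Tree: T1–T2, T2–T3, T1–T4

A tree decomposition must satisfy three properties: every vertex lies in some bag; for every edge, both endpoints lie together in some bag; and for every vertex, the bags containing it form a connected subtree. Here vertex a appears in no bag, so the decomposition is invalid.

No — vertex a appears in no bag.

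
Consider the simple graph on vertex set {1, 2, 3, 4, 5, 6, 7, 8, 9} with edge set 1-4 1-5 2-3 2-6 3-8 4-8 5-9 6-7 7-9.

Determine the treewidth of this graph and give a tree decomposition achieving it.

Each bag holds 3 vertices, so the decomposition has width 2, which upper-bounds the treewidth. The edges 2–3–8–4–1–5–9–7–6–2 form a cycle, so G is not a tree and its treewidth is at least 2. The upper and lower bounds meet at 2, so that is the treewidth.

Treewidth 2.
One such decomposition:
Bags: B1 = {2, 3, 8}  B2 = {2, 4, 8}  B3 = {1, 2, 4}  B4 = {1, 2, 5}  B5 = {2, 5, 9}  B6 = {2, 7, 9}  B7 = {2, 6, 7}
Tree: B1–B2, B2–B3, B3–B4, B4–B5, B5–B6, B6–B7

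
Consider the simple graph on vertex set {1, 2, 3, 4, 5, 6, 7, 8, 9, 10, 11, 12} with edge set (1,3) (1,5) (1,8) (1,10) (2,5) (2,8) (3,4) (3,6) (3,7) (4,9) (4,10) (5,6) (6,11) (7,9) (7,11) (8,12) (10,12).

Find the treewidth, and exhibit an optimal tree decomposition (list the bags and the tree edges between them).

The largest bag has 4 vertices, giving width 3; this decomposition certifies tw(G) ≤ 3. For the lower bound: the 4 vertex sets {2,8,12}, {5}, {1}, {3,4,6,10} are disjoint, each induces a connected subgraph, and every pair is joined by at least one edge of G. Contracting each set to a single vertex therefore yields K_{4} as a minor, and since treewidth is minor-monotone, tw(G) ≥ tw(K_{4}) = 3. Hence tw(G) = 3 exactly.

Treewidth 3.
Bags: B1 = {2, 5, 8, 12}  B2 = {1, 5, 8, 12}  B3 = {1, 5, 10, 12}  B4 = {1, 5, 6, 10}  B5 = {1, 3, 6, 10}  B6 = {3, 4, 6, 10}  B7 = {3, 4, 6, 11}  B8 = {3, 4, 7, 11}  B9 = {4, 7, 9, 11}
Tree: B1–B2, B2–B3, B3–B4, B4–B5, B5–B6, B6–B7, B7–B8, B8–B9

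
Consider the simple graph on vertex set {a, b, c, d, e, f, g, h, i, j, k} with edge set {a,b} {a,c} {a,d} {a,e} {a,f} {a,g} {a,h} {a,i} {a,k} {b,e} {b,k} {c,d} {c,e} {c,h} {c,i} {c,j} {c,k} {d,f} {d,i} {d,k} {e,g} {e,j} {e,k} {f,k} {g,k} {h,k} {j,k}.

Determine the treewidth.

3

A width-3 tree decomposition is:
Bags: B1 = {a, c, e, k}  B2 = {c, e, j, k}  B3 = {a, c, d, k}  B4 = {a, e, g, k}  B5 = {a, c, d, i}  B6 = {a, b, e, k}  B7 = {a, c, h, k}  B8 = {a, d, f, k}
Tree: B1–B2, B1–B3, B1–B4, B3–B5, B4–B6, B3–B7, B3–B8
The largest bag has 4 vertices, giving width 3; this decomposition certifies tw(G) ≤ 3. On the other hand G contains the 4-clique {c, e, j, k}. A clique must lie in a single bag of any decomposition, so no decomposition can have width below 3. Combining the bounds, tw(G) = 3.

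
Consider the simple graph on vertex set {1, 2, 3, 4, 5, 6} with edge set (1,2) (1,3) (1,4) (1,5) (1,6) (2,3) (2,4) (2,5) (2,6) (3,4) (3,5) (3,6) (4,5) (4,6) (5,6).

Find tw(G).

5

A width-5 tree decomposition is:
Bags: B1 = {1, 2, 3, 4, 5, 6}
Tree: (single bag)
A single bag containing all 6 vertices is trivially a valid decomposition of width 5. For the lower bound, the 6 vertices {1, 2, 3, 4, 5, 6} are pairwise adjacent, and any tree decomposition puts a clique entirely inside one bag — forcing width ≥ 5. The upper and lower bounds meet at 5, so that is the treewidth.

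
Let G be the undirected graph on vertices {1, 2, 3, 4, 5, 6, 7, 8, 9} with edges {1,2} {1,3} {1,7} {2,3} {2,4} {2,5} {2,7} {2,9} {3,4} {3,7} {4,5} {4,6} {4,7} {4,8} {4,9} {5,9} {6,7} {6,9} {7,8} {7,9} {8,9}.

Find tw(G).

A width-3 tree decomposition is:
Bags: B1 = {2, 4, 7, 9}  B2 = {2, 3, 4, 7}  B3 = {2, 4, 5, 9}  B4 = {1, 2, 3, 7}  B5 = {4, 6, 7, 9}  B6 = {4, 7, 8, 9}
Tree: B1–B2, B1–B3, B2–B4, B1–B5, B1–B6
The largest bag has 4 vertices, giving width 3; this decomposition certifies tw(G) ≤ 3. Conversely, {1, 2, 3, 7} is a clique of size 4, and the vertices of any clique must share a bag in every tree decomposition; so some bag has ≥ 4 vertices and tw(G) ≥ 3. Therefore the treewidth is 3.

3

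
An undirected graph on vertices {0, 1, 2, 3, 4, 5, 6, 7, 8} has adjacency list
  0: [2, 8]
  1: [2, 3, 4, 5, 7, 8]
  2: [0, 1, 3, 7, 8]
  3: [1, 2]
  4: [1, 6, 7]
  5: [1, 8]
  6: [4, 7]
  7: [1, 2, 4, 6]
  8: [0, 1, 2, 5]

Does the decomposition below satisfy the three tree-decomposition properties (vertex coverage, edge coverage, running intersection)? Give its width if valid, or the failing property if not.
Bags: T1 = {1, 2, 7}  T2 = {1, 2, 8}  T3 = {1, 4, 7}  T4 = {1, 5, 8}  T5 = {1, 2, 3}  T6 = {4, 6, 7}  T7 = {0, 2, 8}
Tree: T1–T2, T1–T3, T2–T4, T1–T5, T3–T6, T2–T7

Yes; width 2.

Every vertex of G appears in some bag (union = {0, 1, 2, 3, 4, 5, 6, 7, 8}); every edge is covered by a bag; and for each vertex v the set of bags containing v is connected in the bag tree. The decomposition is therefore valid. The largest bag has 3 vertices, so the width is 2.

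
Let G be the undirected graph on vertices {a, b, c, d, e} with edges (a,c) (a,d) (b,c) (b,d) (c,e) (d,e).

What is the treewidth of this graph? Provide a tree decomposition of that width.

Each bag holds 3 vertices, so the decomposition has width 2, which upper-bounds the treewidth. The edges e–d–b–c–e form a cycle, so G is not a tree and its treewidth is at least 2. Therefore the treewidth is 2.

Treewidth 2.
One optimal decomposition is:
Bags: B1 = {c, d, e}  B2 = {b, c, d}  B3 = {a, c, d}
Tree: B1–B2, B2–B3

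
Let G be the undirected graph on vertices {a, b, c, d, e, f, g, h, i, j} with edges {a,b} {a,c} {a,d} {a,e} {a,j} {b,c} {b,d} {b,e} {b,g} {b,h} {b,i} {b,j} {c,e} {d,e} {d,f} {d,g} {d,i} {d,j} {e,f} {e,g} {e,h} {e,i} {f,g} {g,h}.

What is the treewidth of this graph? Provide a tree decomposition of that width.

Treewidth 3.
Bags: B1 = {a, b, c, e}  B2 = {a, b, d, e}  B3 = {b, d, e, i}  B4 = {a, b, d, j}  B5 = {b, d, e, g}  B6 = {d, e, f, g}  B7 = {b, e, g, h}
Tree: B1–B2, B2–B3, B2–B4, B2–B5, B5–B6, B5–B7

Every bag has size at most 4, so the width is 4 − 1 = 3 and tw(G) ≤ 3. For the lower bound, the 4 vertices {d, e, f, g} are pairwise adjacent, and any tree decomposition puts a clique entirely inside one bag — forcing width ≥ 3. The upper and lower bounds meet at 3, so that is the treewidth.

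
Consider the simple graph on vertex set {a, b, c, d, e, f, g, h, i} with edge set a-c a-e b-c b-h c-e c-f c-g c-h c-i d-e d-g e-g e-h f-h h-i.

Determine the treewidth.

2

A width-2 tree decomposition is:
Bags: B1 = {c, e, h}  B2 = {a, c, e}  B3 = {b, c, h}  B4 = {c, f, h}  B5 = {c, h, i}  B6 = {c, e, g}  B7 = {d, e, g}
Tree: B1–B2, B1–B3, B1–B4, B4–B5, B2–B6, B6–B7
Each bag holds 3 vertices, so the decomposition has width 2, which upper-bounds the treewidth. For the lower bound, the 3 vertices {d, e, g} are pairwise adjacent, and any tree decomposition puts a clique entirely inside one bag — forcing width ≥ 2. Combining the bounds, tw(G) = 2.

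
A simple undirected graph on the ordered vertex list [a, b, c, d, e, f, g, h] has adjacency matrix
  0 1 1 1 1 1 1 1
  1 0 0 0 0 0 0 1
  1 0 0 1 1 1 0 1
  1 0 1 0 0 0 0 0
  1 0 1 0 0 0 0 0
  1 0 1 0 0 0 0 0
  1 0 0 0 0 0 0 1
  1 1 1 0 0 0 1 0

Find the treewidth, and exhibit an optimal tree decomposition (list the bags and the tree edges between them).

The largest bag has 3 vertices, giving width 2; this decomposition certifies tw(G) ≤ 2. On the other hand G contains the 3-clique {a, g, h}. A clique must lie in a single bag of any decomposition, so no decomposition can have width below 2. Combining the bounds, tw(G) = 2.

Treewidth 2.
Bags: B1 = {a, c, h}  B2 = {a, b, h}  B3 = {a, c, e}  B4 = {a, c, d}  B5 = {a, c, f}  B6 = {a, g, h}
Tree: B1–B2, B1–B3, B3–B4, B1–B5, B2–B6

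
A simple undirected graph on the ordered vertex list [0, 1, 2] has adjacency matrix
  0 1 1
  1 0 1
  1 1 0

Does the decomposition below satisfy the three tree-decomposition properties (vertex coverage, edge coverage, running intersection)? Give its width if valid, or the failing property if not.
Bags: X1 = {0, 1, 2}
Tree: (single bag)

Yes; width 2.

Vertex coverage: the bags together contain {0, 1, 2}, the full vertex set. Edge coverage: each edge of G has both endpoints in at least one bag. Running intersection: for every vertex, the bags containing it form a connected subtree. All three properties hold, so this is a valid tree decomposition of width max|bag| − 1 = 2, and hence tw(G) ≤ 2.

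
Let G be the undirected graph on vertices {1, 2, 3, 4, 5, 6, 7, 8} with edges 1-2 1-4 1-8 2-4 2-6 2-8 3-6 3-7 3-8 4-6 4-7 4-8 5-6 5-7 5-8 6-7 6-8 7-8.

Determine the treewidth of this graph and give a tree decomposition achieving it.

Treewidth 3.
One optimal decomposition is:
Bags: B1 = {2, 4, 6, 8}  B2 = {1, 2, 4, 8}  B3 = {4, 6, 7, 8}  B4 = {5, 6, 7, 8}  B5 = {3, 6, 7, 8}
Tree: B1–B2, B1–B3, B3–B4, B4–B5

Each bag holds 4 vertices, so the decomposition has width 3, which upper-bounds the treewidth. Conversely, {1, 2, 4, 8} is a clique of size 4, and the vertices of any clique must share a bag in every tree decomposition; so some bag has ≥ 4 vertices and tw(G) ≥ 3. Therefore the treewidth is 3.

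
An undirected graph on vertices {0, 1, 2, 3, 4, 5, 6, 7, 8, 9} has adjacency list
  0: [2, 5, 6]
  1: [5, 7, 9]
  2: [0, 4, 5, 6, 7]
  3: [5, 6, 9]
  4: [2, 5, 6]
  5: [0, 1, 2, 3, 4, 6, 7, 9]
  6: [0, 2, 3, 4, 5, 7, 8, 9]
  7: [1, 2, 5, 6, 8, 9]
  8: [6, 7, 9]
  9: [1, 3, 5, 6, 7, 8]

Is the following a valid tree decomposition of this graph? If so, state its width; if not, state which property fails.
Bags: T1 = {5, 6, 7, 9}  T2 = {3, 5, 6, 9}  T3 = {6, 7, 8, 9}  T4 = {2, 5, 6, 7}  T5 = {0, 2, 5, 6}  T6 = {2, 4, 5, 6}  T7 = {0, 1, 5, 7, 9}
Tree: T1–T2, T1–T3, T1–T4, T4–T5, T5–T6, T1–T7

No — bags containing vertex 0 are not connected in the tree.

A tree decomposition must satisfy three properties: every vertex lies in some bag; for every edge, both endpoints lie together in some bag; and for every vertex, the bags containing it form a connected subtree. Here bags containing vertex 0 are not connected in the tree, so the decomposition is invalid.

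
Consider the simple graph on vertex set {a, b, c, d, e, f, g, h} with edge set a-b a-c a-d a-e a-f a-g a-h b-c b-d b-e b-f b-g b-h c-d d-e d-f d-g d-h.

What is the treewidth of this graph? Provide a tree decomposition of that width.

Each bag holds 4 vertices, so the decomposition has width 3, which upper-bounds the treewidth. Conversely, {a, b, d, f} is a clique of size 4, and the vertices of any clique must share a bag in every tree decomposition; so some bag has ≥ 4 vertices and tw(G) ≥ 3. Hence tw(G) = 3 exactly.

Treewidth 3.
One optimal decomposition is:
Bags: B1 = {a, b, d, e}  B2 = {a, b, d, h}  B3 = {a, b, c, d}  B4 = {a, b, d, f}  B5 = {a, b, d, g}
Tree: B1–B2, B2–B3, B2–B4, B3–B5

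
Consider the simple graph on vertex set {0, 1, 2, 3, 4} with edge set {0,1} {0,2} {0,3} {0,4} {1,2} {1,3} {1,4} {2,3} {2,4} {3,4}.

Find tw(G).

4

A width-4 tree decomposition is:
Bags: B1 = {0, 1, 2, 3, 4}
Tree: (single bag)
With just one bag of size 5, the width is 5 − 1 = 4, so tw(G) ≤ 4. For the lower bound, the 5 vertices {0, 1, 2, 3, 4} are pairwise adjacent, and any tree decomposition puts a clique entirely inside one bag — forcing width ≥ 4. Combining the bounds, tw(G) = 4.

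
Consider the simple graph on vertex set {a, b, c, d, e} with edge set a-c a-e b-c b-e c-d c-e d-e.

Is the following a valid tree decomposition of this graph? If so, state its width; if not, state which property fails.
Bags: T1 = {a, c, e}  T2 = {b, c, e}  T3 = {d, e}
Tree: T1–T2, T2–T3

No — edge (c,d) lies in no bag.

A tree decomposition must satisfy three properties: every vertex lies in some bag; for every edge, both endpoints lie together in some bag; and for every vertex, the bags containing it form a connected subtree. Here edge (c,d) lies in no bag, so the decomposition is invalid.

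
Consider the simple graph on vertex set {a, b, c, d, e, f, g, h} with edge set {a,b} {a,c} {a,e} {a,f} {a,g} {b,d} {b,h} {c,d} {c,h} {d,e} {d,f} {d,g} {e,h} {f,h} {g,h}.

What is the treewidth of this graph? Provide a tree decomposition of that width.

Each bag holds 4 vertices, so the decomposition has width 3, which upper-bounds the treewidth. For the lower bound: the 4 vertex sets {d,f}, {e,h}, {a}, {c} are disjoint, each induces a connected subgraph, and every pair is joined by at least one edge of G. Contracting each set to a single vertex therefore yields K_{4} as a minor, and since treewidth is minor-monotone, tw(G) ≥ tw(K_{4}) = 3. Therefore the treewidth is 3.

Treewidth 3.
One such decomposition:
Bags: B1 = {a, d, f, h}  B2 = {a, d, e, h}  B3 = {a, c, d, h}  B4 = {a, d, g, h}  B5 = {a, b, d, h}
Tree: B1–B2, B2–B3, B3–B4, B4–B5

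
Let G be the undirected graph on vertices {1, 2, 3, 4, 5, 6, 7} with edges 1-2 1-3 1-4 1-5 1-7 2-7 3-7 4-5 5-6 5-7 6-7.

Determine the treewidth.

2

A width-2 tree decomposition is:
Bags: B1 = {1, 3, 7}  B2 = {1, 5, 7}  B3 = {1, 4, 5}  B4 = {1, 2, 7}  B5 = {5, 6, 7}
Tree: B1–B2, B2–B3, B2–B4, B2–B5
The largest bag has 3 vertices, giving width 2; this decomposition certifies tw(G) ≤ 2. For the lower bound, the 3 vertices {1, 4, 5} are pairwise adjacent, and any tree decomposition puts a clique entirely inside one bag — forcing width ≥ 2. Combining the bounds, tw(G) = 2.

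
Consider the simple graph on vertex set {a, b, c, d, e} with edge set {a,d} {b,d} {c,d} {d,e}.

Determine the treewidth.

A width-1 tree decomposition is:
Bags: B1 = {b, d}  B2 = {d, e}  B3 = {a, d}  B4 = {c, d}
Tree: B1–B2, B2–B3, B1–B4
Every bag has size at most 2, so the width is 2 − 1 = 1 and tw(G) ≤ 1. Since G has at least one edge (e.g. b–d), it is not an edgeless graph, so tw(G) ≥ 1. Hence tw(G) = 1 exactly.

1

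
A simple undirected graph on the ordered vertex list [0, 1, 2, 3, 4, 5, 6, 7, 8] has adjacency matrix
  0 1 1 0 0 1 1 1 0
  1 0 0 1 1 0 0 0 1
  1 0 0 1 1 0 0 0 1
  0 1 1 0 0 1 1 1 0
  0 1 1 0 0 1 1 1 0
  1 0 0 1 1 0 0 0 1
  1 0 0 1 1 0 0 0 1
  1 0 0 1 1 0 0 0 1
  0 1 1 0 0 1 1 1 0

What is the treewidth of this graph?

4

A width-4 tree decomposition is:
Bags: B1 = {0, 1, 3, 4, 8}  B2 = {0, 3, 4, 6, 8}  B3 = {0, 3, 4, 5, 8}  B4 = {0, 2, 3, 4, 8}  B5 = {0, 3, 4, 7, 8}
Tree: B1–B2, B2–B3, B3–B4, B4–B5
Every bag has size at most 5, so the width is 5 − 1 = 4 and tw(G) ≤ 4. For the lower bound: the 5 vertex sets {0,1}, {4,6}, {5,8}, {3}, {2} are disjoint, each induces a connected subgraph, and every pair is joined by at least one edge of G. Contracting each set to a single vertex therefore yields K_{5} as a minor, and since treewidth is minor-monotone, tw(G) ≥ tw(K_{5}) = 4. Combining the bounds, tw(G) = 4.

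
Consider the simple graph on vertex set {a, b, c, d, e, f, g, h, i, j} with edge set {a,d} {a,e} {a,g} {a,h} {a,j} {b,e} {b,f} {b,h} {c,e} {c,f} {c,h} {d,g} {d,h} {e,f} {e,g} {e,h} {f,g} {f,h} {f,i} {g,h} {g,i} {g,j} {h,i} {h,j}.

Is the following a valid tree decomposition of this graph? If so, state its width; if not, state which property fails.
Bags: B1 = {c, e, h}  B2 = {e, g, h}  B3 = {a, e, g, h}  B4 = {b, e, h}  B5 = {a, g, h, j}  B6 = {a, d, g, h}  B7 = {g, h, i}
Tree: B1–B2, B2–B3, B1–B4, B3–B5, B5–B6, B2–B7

No — vertex f appears in no bag.

A tree decomposition must satisfy three properties: every vertex lies in some bag; for every edge, both endpoints lie together in some bag; and for every vertex, the bags containing it form a connected subtree. Here vertex f appears in no bag, so the decomposition is invalid.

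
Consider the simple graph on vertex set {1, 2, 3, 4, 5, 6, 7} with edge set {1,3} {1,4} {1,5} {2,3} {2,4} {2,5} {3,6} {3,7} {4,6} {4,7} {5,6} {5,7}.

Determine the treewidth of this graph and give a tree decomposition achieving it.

Treewidth 3.
Bags: B1 = {3, 4, 5, 7}  B2 = {1, 3, 4, 5}  B3 = {3, 4, 5, 6}  B4 = {2, 3, 4, 5}
Tree: B1–B2, B2–B3, B3–B4

Every bag has size at most 4, so the width is 4 − 1 = 3 and tw(G) ≤ 3. For the lower bound: the 4 vertex sets {4,7}, {1,5}, {3}, {6} are disjoint, each induces a connected subgraph, and every pair is joined by at least one edge of G. Contracting each set to a single vertex therefore yields K_{4} as a minor, and since treewidth is minor-monotone, tw(G) ≥ tw(K_{4}) = 3. Therefore the treewidth is 3.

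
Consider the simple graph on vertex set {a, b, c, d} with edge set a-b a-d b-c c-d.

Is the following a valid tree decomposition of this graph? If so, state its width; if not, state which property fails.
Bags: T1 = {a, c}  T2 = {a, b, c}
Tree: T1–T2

A tree decomposition must satisfy three properties: every vertex lies in some bag; for every edge, both endpoints lie together in some bag; and for every vertex, the bags containing it form a connected subtree. Here vertex d appears in no bag, so the decomposition is invalid.

No — vertex d appears in no bag.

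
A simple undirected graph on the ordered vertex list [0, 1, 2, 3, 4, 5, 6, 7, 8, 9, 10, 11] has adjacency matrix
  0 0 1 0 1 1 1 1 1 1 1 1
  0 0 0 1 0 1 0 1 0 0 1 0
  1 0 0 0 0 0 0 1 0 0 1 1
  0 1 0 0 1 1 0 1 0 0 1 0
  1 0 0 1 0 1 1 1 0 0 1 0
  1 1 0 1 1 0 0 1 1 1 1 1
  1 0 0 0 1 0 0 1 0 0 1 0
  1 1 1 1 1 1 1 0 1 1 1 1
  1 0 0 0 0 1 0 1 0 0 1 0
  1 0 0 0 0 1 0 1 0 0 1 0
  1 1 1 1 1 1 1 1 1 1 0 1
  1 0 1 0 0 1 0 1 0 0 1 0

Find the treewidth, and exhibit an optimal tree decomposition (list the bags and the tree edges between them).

The largest bag has 5 vertices, giving width 4; this decomposition certifies tw(G) ≤ 4. On the other hand G contains the 5-clique {0, 2, 7, 10, 11}. A clique must lie in a single bag of any decomposition, so no decomposition can have width below 4. The upper and lower bounds meet at 4, so that is the treewidth.

Treewidth 4.
Bags: B1 = {0, 4, 6, 7, 10}  B2 = {0, 4, 5, 7, 10}  B3 = {0, 5, 7, 8, 10}  B4 = {0, 5, 7, 10, 11}  B5 = {0, 2, 7, 10, 11}  B6 = {3, 4, 5, 7, 10}  B7 = {1, 3, 5, 7, 10}  B8 = {0, 5, 7, 9, 10}
Tree: B1–B2, B2–B3, B3–B4, B4–B5, B2–B6, B6–B7, B2–B8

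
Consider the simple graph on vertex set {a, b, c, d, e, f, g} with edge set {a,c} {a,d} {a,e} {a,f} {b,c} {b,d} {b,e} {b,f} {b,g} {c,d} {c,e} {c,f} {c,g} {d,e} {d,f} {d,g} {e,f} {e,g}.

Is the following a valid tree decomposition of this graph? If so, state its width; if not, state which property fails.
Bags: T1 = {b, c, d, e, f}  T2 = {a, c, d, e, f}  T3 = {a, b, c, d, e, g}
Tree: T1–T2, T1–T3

No — bags containing vertex a are not connected in the tree.

A tree decomposition must satisfy three properties: every vertex lies in some bag; for every edge, both endpoints lie together in some bag; and for every vertex, the bags containing it form a connected subtree. Here bags containing vertex a are not connected in the tree, so the decomposition is invalid.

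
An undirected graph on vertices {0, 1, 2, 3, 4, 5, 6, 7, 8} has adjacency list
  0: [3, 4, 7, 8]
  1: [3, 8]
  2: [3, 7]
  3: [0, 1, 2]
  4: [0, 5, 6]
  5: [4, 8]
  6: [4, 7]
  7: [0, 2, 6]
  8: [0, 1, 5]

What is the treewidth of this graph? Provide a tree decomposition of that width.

Treewidth 3.
One optimal decomposition is:
Bags: B1 = {1, 3, 5, 8}  B2 = {0, 3, 5, 8}  B3 = {0, 3, 4, 5}  B4 = {0, 2, 3, 4}  B5 = {0, 2, 4, 7}  B6 = {2, 4, 6, 7}
Tree: B1–B2, B2–B3, B3–B4, B4–B5, B5–B6

Every bag has size at most 4, so the width is 4 − 1 = 3 and tw(G) ≤ 3. For the lower bound: the 4 vertex sets {1,5,8}, {3}, {0}, {2,4,6,7} are disjoint, each induces a connected subgraph, and every pair is joined by at least one edge of G. Contracting each set to a single vertex therefore yields K_{4} as a minor, and since treewidth is minor-monotone, tw(G) ≥ tw(K_{4}) = 3. The upper and lower bounds meet at 3, so that is the treewidth.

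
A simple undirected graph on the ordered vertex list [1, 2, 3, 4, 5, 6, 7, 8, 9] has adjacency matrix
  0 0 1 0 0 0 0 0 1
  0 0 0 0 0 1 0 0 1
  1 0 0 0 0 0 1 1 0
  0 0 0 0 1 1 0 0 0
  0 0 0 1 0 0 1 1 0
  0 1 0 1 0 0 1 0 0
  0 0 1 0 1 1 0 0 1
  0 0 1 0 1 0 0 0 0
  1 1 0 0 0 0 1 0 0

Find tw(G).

3

A width-3 tree decomposition is:
Bags: B1 = {1, 3, 5, 8}  B2 = {1, 3, 5, 7}  B3 = {1, 5, 7, 9}  B4 = {4, 5, 7, 9}  B5 = {4, 6, 7, 9}  B6 = {2, 4, 6, 9}
Tree: B1–B2, B2–B3, B3–B4, B4–B5, B5–B6
The largest bag has 4 vertices, giving width 3; this decomposition certifies tw(G) ≤ 3. For the lower bound: the 4 vertex sets {1,3,8}, {5}, {7}, {2,4,6,9} are disjoint, each induces a connected subgraph, and every pair is joined by at least one edge of G. Contracting each set to a single vertex therefore yields K_{4} as a minor, and since treewidth is minor-monotone, tw(G) ≥ tw(K_{4}) = 3. The upper and lower bounds meet at 3, so that is the treewidth.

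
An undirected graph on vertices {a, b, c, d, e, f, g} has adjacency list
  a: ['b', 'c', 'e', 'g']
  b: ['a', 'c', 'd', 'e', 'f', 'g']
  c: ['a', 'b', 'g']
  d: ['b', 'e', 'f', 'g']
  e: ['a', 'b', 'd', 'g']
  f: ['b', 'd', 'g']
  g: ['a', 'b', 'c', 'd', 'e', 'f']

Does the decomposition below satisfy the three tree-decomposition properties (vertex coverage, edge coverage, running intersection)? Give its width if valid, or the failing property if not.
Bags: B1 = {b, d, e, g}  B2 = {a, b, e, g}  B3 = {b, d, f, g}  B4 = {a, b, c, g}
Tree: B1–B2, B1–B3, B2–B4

Every vertex of G appears in some bag (union = {a, b, c, d, e, f, g}); every edge is covered by a bag; and for each vertex v the set of bags containing v is connected in the bag tree. The decomposition is therefore valid. The largest bag has 4 vertices, so the width is 3.

Yes; width 3.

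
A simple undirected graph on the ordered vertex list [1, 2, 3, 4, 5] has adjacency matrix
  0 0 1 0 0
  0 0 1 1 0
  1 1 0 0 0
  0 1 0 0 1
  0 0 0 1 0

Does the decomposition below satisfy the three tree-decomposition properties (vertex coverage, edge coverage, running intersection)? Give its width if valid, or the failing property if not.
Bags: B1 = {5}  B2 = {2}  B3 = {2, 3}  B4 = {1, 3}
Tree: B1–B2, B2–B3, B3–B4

A tree decomposition must satisfy three properties: every vertex lies in some bag; for every edge, both endpoints lie together in some bag; and for every vertex, the bags containing it form a connected subtree. Here vertex 4 appears in no bag, so the decomposition is invalid.

No — vertex 4 appears in no bag.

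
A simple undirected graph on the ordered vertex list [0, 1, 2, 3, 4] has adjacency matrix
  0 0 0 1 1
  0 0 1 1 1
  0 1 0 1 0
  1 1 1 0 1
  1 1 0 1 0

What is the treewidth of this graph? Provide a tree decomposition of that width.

Treewidth 2.
One such decomposition:
Bags: B1 = {1, 3, 4}  B2 = {0, 3, 4}  B3 = {1, 2, 3}
Tree: B1–B2, B1–B3

Each bag holds 3 vertices, so the decomposition has width 2, which upper-bounds the treewidth. On the other hand G contains the 3-clique {0, 3, 4}. A clique must lie in a single bag of any decomposition, so no decomposition can have width below 2. Combining the bounds, tw(G) = 2.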